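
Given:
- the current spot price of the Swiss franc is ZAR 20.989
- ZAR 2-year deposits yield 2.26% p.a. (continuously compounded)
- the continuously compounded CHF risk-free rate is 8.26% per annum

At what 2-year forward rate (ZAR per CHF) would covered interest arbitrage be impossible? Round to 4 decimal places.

T = 2 years.
Growth of 1 ZAR over T: e^(0.0226×2) = 1.04623709.
CHF growth factor: e^(0.0826×2) = 1.17962902.
Forward (ZAR per CHF) = 20.989 × 1.04623709 / 1.17962902 = 18.615573.

18.6156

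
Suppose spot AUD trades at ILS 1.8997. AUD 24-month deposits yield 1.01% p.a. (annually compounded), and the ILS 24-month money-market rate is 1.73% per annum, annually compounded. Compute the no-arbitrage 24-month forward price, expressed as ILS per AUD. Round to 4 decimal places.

1.9269

T = 2 years.
ILS growth factor: (1 + 0.0173)^2 = 1.0348993.
AUD accumulates by (1 + 0.0101)^2 = 1.020302.
So F = 1.8997 × 1.0348993 / 1.020302 = 1.926879 (ILS/AUD).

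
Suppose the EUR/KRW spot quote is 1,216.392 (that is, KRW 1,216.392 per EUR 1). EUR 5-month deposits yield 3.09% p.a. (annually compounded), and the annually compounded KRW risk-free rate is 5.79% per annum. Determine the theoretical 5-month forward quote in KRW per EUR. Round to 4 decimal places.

T = 5/12 years.
KRW accumulates by (1 + 0.0579)^(5/12) = 1.0237295918.
EUR accumulates by (1 + 0.0309)^(5/12) = 1.0127608195.
Forward (KRW per EUR) = 1216.392 × 1.0237295918 / 1.0127608195 = 1229.566213.

1229.5662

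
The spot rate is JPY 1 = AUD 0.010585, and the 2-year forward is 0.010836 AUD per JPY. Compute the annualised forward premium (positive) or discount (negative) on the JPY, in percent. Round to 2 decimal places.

+1.19%

T = 2 years.
JPY trades forward at +2.37128% vs spot over the period.
Annualise by dividing by T: 0.0237128 / 2 = 0.011856 → 1.19%.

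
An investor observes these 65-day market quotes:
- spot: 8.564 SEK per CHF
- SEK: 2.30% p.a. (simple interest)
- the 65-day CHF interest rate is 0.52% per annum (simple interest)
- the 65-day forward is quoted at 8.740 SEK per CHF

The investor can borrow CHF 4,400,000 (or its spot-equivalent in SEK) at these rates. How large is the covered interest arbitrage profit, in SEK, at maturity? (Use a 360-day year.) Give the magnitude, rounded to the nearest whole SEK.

SEK 654,023

T = 65/360 years.
Route A — deposit CHF, sell forward: 4,400,000 × 1.0009388889 × 8.740 = SEK 38,492,105.91.
Route B — convert at spot, deposit SEK: 4,400,000 × 8.564 × 1.0041527778 = SEK 37,838,083.31.
The quoted forward overvalues CHF, so borrow SEK, buy CHF at spot, deposit the CHF at 0.52%, and sell the proceeds forward at 8.740.
Profit = 38,492,105.91 − 37,838,083.31 = SEK 654,023.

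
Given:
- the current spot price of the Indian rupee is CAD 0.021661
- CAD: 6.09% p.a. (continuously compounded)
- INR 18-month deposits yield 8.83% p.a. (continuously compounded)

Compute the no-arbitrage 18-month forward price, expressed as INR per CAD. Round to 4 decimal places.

T = 18/12 years.
CAD accumulates by e^(0.0609×18/12) = 1.09565242.
Growth of 1 INR over T: e^(0.0883×18/12) = 1.14162193.
Forward (CAD per INR) = 0.021661 × 1.09565242 / 1.14162193 = 0.020788780.
Quoted the other way: 1/0.020788780 = 48.1029 INR per CAD.

48.1029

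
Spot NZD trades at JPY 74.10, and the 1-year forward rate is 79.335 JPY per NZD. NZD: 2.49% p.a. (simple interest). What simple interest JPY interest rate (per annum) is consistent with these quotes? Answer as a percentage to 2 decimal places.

T = 1 year.
F/S = 79.335/74.1 = 1.0706478 = (growth of JPY) / (growth of NZD).
The NZD side grows by 1 + 0.0249×1 = 1.024900.
So the JPY growth factor = 1.0973069.
(1.0973069 − 1)/T = 0.097307, i.e. 9.73%.

9.73%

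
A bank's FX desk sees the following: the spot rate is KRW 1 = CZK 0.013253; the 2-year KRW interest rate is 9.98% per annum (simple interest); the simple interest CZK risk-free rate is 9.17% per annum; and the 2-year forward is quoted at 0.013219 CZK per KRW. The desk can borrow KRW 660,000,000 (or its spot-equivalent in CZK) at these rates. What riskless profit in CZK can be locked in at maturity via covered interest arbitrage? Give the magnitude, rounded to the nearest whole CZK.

T = 2 years.
Keep in KRW, deliver into the forward: 660,000,000·1.199600·0.013219 = CZK 10,465,958.18.
Swap to CZK now, deposit: 660,000,000·0.013253·1.183400 = CZK 10,351,176.13.
The quoted forward overvalues KRW, so borrow CZK, buy KRW at spot, deposit the KRW at 9.98%, and sell the proceeds forward at 0.013219.
The gap between the two covered legs is CZK 114,782.

CZK 114,782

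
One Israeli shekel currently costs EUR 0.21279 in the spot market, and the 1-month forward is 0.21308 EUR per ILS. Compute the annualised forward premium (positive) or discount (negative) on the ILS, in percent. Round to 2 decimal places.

+1.64%

T = 1/12 years.
ILS trades forward at +0.13628% vs spot over the period.
Annualise by dividing by T: 0.0013628 / (1/12) = 0.016354 → 1.64%.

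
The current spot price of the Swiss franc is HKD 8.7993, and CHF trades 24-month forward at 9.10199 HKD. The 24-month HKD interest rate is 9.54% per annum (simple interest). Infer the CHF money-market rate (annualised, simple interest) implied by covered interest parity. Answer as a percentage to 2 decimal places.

7.56%

T = 2 years.
By CIP, F/S equals the HKD-to-CHF growth ratio: 9.10199/8.7993 = 1.0343993.
The HKD side grows by 1 + 0.0954×2 = 1.190800.
That pins the CHF growth at 1.1511995.
r = (1.1511995 − 1)/2 = 0.075600 → 7.56%.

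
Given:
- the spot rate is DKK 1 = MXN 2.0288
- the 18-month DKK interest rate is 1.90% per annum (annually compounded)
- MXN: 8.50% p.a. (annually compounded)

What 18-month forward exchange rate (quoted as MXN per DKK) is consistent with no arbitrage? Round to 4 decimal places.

2.2291

T = 18/12 years.
MXN growth factor: (1 + 0.0850)^(18/12) = 1.1301722.
DKK accumulates by (1 + 0.0190)^(18/12) = 1.0286349.
CIP: F = S · (grow MXN)/(grow DKK) = 2.0288 × 1.1301722/1.0286349 = 2.229064 MXN per DKK.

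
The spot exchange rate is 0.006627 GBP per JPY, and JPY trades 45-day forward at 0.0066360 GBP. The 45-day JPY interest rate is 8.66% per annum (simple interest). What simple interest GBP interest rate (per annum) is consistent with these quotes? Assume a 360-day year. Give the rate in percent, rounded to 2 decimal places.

9.76%

T = 45/360 years.
By CIP, F/S equals the GBP-to-JPY growth ratio: 0.006636/0.006627 = 1.0013581.
The JPY side grows by 1 + 0.0866×45/360 = 1.010825.
So the GBP growth factor = 1.0121978.
(1.0121978 − 1)/T = 0.097582, i.e. 9.76%.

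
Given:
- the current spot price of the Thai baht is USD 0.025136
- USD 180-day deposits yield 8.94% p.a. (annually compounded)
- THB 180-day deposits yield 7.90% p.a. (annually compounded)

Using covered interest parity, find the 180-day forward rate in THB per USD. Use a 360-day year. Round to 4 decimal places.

T = 180/360 years.
Growth of 1 USD over T: (1 + 0.0894)^(180/360) = 1.04374326.
THB growth factor: (1 + 0.0790)^(180/360) = 1.03874925.
CIP: F = S · (grow USD)/(grow THB) = 0.025136 × 1.04374326/1.03874925 = 0.025256847 USD per THB.
Quoted the other way: 1/0.025256847 = 39.5932 THB per USD.

39.5932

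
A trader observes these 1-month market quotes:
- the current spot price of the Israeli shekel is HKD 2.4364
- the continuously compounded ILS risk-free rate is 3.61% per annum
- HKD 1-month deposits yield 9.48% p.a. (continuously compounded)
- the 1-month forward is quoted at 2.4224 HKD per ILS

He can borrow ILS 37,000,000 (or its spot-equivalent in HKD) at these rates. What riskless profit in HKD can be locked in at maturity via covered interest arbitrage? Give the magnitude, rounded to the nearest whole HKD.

T = 1/12 years.
Keep in ILS, deliver into the forward: 37,000,000·1.0030128629·2.4224 = HKD 89,898,839.29.
Swap to HKD now, deposit: 37,000,000·2.4364·1.0079312873 = HKD 90,861,780.17.
The quoted forward undervalues ILS, so borrow ILS, convert to HKD at spot, deposit the HKD at 9.48%, and buy ILS forward at 2.4224 to cover the loan.
Arbitrage profit = |89,898,839.29 − 90,861,780.17| = HKD 962,941.

HKD 962,941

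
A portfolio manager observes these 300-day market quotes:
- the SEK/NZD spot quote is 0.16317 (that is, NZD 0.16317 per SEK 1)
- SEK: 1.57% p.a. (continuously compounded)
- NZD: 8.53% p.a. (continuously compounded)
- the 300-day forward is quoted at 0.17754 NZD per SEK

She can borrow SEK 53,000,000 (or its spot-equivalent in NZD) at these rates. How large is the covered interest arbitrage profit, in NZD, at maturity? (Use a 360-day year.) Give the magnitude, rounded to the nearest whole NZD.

T = 300/360 years.
Keep in SEK, deliver into the forward: 53,000,000·1.013169295·0.17754 = NZD 9,533,538.06.
Swap to NZD now, deposit: 53,000,000·0.16317·1.073670695 = NZD 9,285,114.91.
The quoted forward overvalues SEK, so borrow NZD, buy SEK at spot, deposit the SEK at 1.57%, and sell the proceeds forward at 0.17754.
Profit = 9,533,538.06 − 9,285,114.91 = NZD 248,423.

NZD 248,423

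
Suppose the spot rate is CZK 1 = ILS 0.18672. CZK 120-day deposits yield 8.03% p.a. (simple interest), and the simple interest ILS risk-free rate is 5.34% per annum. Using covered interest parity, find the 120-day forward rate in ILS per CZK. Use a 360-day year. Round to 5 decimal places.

T = 120/360 years.
Growth of 1 ILS over T: 1 + 0.0534×120/360 = 1.017800.
Growth of 1 CZK over T: 1 + 0.0803×120/360 = 1.0267667.
CIP: F = S · (grow ILS)/(grow CZK) = 0.18672 × 1.017800/1.0267667 = 0.1850894 ILS per CZK.

0.18509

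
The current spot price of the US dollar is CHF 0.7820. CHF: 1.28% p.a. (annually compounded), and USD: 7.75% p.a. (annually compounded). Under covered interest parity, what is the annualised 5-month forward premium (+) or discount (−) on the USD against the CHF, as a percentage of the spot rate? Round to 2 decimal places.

-6.11%

T = 5/12 years.
No-arbitrage forward: 0.782 × 1.0053136 / 1.0315902 = 0.7620809 CHF/USD.
Annualised premium = (F − S)/S × (1/T) = (0.7620809 − 0.782)/0.782 ÷ (5/12) = -6.11%.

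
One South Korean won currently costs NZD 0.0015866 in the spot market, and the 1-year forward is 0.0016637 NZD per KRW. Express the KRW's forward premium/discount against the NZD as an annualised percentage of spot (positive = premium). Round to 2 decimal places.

T = 1 year.
Period premium: (0.0016637 − 0.0015866)/0.0015866 = 0.0485945.
Annualise by dividing by T: 0.0485945 / 1 = 0.048594 → 4.86%.

+4.86%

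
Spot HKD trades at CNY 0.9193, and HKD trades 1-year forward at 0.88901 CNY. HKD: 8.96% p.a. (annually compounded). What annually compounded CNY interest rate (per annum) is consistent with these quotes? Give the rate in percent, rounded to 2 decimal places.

T = 1 year.
CIP gives F = S · g_CNY/g_HKD, so g_CNY/g_HKD = 0.88901/0.9193 = 0.9670510.
HKD growth factor: (1 + 0.0896)^1 = 1.089600.
That pins the CNY growth at 1.0536988.
r = 1.0536988^(1/1) − 1 = 0.053699 → 5.37%.

5.37%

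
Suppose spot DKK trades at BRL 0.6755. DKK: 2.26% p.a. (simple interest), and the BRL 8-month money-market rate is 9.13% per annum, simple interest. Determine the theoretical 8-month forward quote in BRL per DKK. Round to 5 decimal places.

T = 8/12 years.
BRL accumulates by 1 + 0.0913×8/12 = 1.0608667.
Growth of 1 DKK over T: 1 + 0.0226×8/12 = 1.0150667.
Forward (BRL per DKK) = 0.6755 × 1.0608667 / 1.0150667 = 0.7059787.

0.70598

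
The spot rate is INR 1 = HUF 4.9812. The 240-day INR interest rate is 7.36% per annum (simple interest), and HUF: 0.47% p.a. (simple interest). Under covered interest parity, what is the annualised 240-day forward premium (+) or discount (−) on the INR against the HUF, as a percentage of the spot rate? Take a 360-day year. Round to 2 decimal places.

-6.57%

T = 240/360 years.
F = S · g_HUF/g_INR = 4.9812 × 1.0031333/1.0490667 = 4.7630981.
(F − S)/S ÷ T = (4.7630981 − 4.9812)/4.9812/(240/360) = -0.065678 → -6.57%.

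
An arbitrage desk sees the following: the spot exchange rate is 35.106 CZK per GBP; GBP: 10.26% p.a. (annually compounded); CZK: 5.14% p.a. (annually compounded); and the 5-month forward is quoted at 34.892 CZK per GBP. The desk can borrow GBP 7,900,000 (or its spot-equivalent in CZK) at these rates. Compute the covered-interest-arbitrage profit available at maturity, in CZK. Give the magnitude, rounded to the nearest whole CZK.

T = 5/12 years.
Invest the GBP and cover forward: 7,900,000 × 1.04153570282 × 34.892 = CZK 287,095,983.57.
Convert at spot and invest in CZK: 7,900,000 × 35.106 × 1.02110402621 = CZK 283,190,335.76.
The quoted forward overvalues GBP, so borrow CZK, buy GBP at spot, deposit the GBP at 10.26%, and sell the proceeds forward at 34.892.
The gap between the two covered legs is CZK 3,905,648.

CZK 3,905,648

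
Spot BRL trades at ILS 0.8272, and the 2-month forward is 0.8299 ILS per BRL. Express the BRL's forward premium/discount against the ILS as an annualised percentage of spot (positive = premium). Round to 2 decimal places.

+1.96%

T = 2/12 years.
Period premium: (0.8299 − 0.8272)/0.8272 = 0.0032640.
×(1/T) gives 1.96% p.a.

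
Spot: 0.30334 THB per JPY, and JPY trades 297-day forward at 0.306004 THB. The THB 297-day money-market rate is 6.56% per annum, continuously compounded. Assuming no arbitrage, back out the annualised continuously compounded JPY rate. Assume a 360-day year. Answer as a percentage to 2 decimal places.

T = 297/360 years.
F/S = 0.306004/0.30334 = 1.0087822 = (growth of THB) / (growth of JPY).
THB growth factor: e^(0.0656×297/360) = 1.0556113.
Hence g_JPY = 1.0464214.
r = ln(1.0464214)/(297/360) = 0.055001 → 5.50%.

5.50%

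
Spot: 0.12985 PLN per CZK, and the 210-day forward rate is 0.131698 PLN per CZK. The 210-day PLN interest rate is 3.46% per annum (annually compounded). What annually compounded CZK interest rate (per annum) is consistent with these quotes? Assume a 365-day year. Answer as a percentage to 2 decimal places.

0.95%

T = 210/365 years.
CIP gives F = S · g_PLN/g_CZK, so g_PLN/g_CZK = 0.131698/0.12985 = 1.0142318.
PLN growth factor: (1 + 0.0346)^(210/365) = 1.019763.
That pins the CZK growth at 1.0054536.
Annualise: 1.0054536^(365/210) − 1 = 0.009498 = 0.95%.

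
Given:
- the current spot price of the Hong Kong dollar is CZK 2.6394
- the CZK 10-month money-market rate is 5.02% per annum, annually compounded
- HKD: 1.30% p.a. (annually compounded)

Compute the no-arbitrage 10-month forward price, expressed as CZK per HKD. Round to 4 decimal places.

T = 10/12 years.
CZK growth factor: (1 + 0.0502)^(10/12) = 1.0416617.
HKD accumulates by (1 + 0.0130)^(10/12) = 1.0108217.
Forward (CZK per HKD) = 2.6394 × 1.0416617 / 1.0108217 = 2.719928.

2.7199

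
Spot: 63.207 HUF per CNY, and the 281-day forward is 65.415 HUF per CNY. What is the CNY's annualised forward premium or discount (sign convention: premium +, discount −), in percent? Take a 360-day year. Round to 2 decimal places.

T = 281/360 years.
CNY trades forward at +3.49328% vs spot over the period.
×(1/T) gives 4.48% p.a.

+4.48%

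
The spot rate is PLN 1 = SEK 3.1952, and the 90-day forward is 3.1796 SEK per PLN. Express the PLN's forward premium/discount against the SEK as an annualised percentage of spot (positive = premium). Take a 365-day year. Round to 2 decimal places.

-1.98%

T = 90/365 years.
Period premium: (3.1796 − 3.1952)/3.1952 = -0.0048823.
Annualise by dividing by T: -0.0048823 / (90/365) = -0.019800 → -1.98%.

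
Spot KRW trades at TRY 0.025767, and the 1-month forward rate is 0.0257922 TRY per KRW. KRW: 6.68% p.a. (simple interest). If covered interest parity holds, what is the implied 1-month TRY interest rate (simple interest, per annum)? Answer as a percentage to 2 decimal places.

T = 1/12 years.
F/S = 0.0257922/0.025767 = 1.0009780 = (growth of TRY) / (growth of KRW).
The KRW side grows by 1 + 0.0668×1/12 = 1.0055667.
Hence g_TRY = 1.0065501.
r = (1.0065501 − 1)/(1/12) = 0.078601 → 7.86%.

7.86%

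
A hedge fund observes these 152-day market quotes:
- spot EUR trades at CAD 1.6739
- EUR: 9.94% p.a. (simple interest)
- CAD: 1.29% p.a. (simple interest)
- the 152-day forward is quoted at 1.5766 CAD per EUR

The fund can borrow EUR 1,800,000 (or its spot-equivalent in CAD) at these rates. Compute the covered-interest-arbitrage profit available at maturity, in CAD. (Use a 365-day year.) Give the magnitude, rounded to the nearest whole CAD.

CAD 73,855

T = 152/365 years.
Route A — deposit EUR, sell forward: 1,800,000 × 1.041393973 × 1.5766 = CAD 2,955,351.13.
Route B — convert at spot, deposit CAD: 1,800,000 × 1.6739 × 1.005372055 = CAD 3,029,206.11.
The quoted forward undervalues EUR, so borrow EUR, convert to CAD at spot, deposit the CAD at 1.29%, and buy EUR forward at 1.5766 to cover the loan.
Arbitrage profit = |2,955,351.13 − 3,029,206.11| = CAD 73,855.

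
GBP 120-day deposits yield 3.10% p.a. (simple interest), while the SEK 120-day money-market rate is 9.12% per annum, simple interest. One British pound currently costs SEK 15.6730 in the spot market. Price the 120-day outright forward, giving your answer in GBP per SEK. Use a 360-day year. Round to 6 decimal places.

0.062561

T = 120/360 years.
SEK growth factor: 1 + 0.0912×120/360 = 1.030400.
GBP growth factor: 1 + 0.0310×120/360 = 1.0103333.
CIP: F = S · (grow SEK)/(grow GBP) = 15.673 × 1.030400/1.0103333 = 15.98429 SEK per GBP.
Quoted the other way: 1/15.98429 = 0.062561 GBP per SEK.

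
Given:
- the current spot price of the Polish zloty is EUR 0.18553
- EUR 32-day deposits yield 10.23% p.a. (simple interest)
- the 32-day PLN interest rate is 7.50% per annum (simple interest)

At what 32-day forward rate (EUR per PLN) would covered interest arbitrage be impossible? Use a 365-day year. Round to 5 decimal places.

T = 32/365 years.
EUR accumulates by 1 + 0.1023×32/365 = 1.0089688.
PLN growth factor: 1 + 0.0750×32/365 = 1.0065753.
So F = 0.18553 × 1.0089688 / 1.0065753 = 0.1859712 (EUR/PLN).

0.18597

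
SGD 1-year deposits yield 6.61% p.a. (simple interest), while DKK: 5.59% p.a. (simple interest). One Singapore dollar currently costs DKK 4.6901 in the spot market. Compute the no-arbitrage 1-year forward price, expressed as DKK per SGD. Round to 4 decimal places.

T = 1 year.
Growth of 1 DKK over T: 1 + 0.0559×1 = 1.055900.
SGD accumulates by 1 + 0.0661×1 = 1.066100.
So F = 4.6901 × 1.055900 / 1.066100 = 4.645227 (DKK/SGD).

4.6452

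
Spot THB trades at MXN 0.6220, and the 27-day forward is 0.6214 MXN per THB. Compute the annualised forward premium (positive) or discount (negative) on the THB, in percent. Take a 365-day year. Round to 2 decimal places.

-1.30%

T = 27/365 years.
(F − S)/S = (0.6214 − 0.622)/0.622 = -0.0009646.
Per annum: -0.0009646 / (27/365) = -0.013040 = -1.30%.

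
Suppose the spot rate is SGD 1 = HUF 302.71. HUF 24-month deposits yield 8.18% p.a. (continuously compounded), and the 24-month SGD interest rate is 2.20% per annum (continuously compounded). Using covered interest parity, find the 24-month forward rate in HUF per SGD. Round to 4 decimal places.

341.1681

T = 2 years.
Growth of 1 HUF over T: e^(0.0818×2) = 1.177743124.
SGD accumulates by e^(0.0220×2) = 1.044982355.
CIP: F = S · (grow HUF)/(grow SGD) = 302.71 × 1.177743124/1.044982355 = 341.168077 HUF per SGD.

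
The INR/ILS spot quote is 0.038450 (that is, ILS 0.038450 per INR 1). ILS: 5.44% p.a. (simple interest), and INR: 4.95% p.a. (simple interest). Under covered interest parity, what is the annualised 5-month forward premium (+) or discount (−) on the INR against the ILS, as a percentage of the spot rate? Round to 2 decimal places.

T = 5/12 years.
CIP forward (ILS per INR) = 0.03845 × 1.0226667/1.020625 = 0.038526917.
(F − S)/S ÷ T = (0.038526917 − 0.03845)/0.03845/(5/12) = 0.004801 → 0.48%.

+0.48%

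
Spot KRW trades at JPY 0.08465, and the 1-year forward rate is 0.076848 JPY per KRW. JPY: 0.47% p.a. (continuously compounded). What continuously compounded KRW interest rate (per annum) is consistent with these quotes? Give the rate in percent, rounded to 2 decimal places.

10.14%

T = 1 year.
CIP gives F = S · g_JPY/g_KRW, so g_JPY/g_KRW = 0.076848/0.08465 = 0.9078323.
JPY growth factor: e^(0.0047×1) = 1.0047111.
That pins the KRW growth at 1.1067144.
Take logs: ln 1.1067144 / 1 = 0.101396, so 10.14%.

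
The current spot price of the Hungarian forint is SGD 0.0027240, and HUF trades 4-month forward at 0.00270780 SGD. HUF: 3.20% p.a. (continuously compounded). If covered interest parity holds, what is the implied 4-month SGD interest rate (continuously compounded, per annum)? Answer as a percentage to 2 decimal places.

T = 4/12 years.
By CIP, F/S equals the SGD-to-HUF growth ratio: 0.0027078/0.002724 = 0.9940529.
The HUF side grows by e^(0.0320×4/12) = 1.0107238.
So the SGD growth factor = 1.0047129.
Take logs: ln 1.0047129 / (4/12) = 0.014105, so 1.41%.

1.41%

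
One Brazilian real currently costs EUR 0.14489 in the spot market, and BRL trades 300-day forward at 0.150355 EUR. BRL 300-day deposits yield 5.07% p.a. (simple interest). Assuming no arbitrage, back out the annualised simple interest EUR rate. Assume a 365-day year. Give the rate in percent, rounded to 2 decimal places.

9.85%

T = 300/365 years.
CIP gives F = S · g_EUR/g_BRL, so g_EUR/g_BRL = 0.150355/0.14489 = 1.0377183.
BRL growth factor: 1 + 0.0507×300/365 = 1.0416712.
Hence g_EUR = 1.0809613.
(1.0809613 − 1)/T = 0.098503, i.e. 9.85%.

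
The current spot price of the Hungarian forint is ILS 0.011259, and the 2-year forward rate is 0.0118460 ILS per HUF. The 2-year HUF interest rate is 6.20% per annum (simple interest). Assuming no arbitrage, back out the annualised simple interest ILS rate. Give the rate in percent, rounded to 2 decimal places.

9.13%

T = 2 years.
By CIP, F/S equals the ILS-to-HUF growth ratio: 0.011846/0.011259 = 1.0521361.
The HUF side grows by 1 + 0.0620×2 = 1.124000.
Hence g_ILS = 1.182601.
r = (1.182601 − 1)/2 = 0.091301 → 9.13%.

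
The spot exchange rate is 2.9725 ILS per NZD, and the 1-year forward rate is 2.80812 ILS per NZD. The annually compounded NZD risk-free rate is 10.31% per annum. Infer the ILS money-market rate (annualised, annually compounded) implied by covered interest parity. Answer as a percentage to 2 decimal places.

T = 1 year.
F/S = 2.80812/2.9725 = 0.9446997 = (growth of ILS) / (growth of NZD).
The NZD side grows by (1 + 0.1031)^1 = 1.103100.
So the ILS growth factor = 1.0420982.
r = 1.0420982^(1/1) − 1 = 0.042098 → 4.21%.

4.21%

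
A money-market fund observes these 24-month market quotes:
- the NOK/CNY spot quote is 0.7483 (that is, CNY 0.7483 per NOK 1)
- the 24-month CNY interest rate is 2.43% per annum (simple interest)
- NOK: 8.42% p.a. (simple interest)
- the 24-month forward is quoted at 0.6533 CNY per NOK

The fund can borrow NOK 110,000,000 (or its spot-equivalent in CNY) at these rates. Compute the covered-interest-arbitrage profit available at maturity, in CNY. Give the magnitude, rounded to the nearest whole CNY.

T = 2 years.
Invest the NOK and cover forward: 110,000,000 × 1.168400 × 0.6533 = CNY 83,964,729.20.
Convert at spot and invest in CNY: 110,000,000 × 0.7483 × 1.048600 = CNY 86,313,411.80.
The quoted forward undervalues NOK, so borrow NOK, convert to CNY at spot, deposit the CNY at 2.43%, and buy NOK forward at 0.6533 to cover the loan.
Profit = 86,313,411.80 − 83,964,729.20 = CNY 2,348,683.

CNY 2,348,683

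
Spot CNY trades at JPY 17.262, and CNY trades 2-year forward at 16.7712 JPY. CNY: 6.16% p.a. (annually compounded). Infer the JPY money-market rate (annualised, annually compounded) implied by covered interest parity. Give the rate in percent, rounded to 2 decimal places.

T = 2 years.
CIP gives F = S · g_JPY/g_CNY, so g_JPY/g_CNY = 16.7712/17.262 = 0.9715676.
The CNY side grows by (1 + 0.0616)^2 = 1.1269946.
So the JPY growth factor = 1.0949514.
Annualise: 1.0949514^(1/2) − 1 = 0.046399 = 4.64%.

4.64%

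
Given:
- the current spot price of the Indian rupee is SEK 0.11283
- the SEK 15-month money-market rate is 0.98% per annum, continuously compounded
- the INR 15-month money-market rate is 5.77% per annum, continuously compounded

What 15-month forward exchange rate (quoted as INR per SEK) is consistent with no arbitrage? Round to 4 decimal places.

9.4098

T = 15/12 years.
SEK accumulates by e^(0.0098×15/12) = 1.0123253.
INR accumulates by e^(0.0577×15/12) = 1.0747897.
CIP: F = S · (grow SEK)/(grow INR) = 0.11283 × 1.0123253/1.0747897 = 0.1062726 SEK per INR.
Invert for INR per SEK: 1 / 0.1062726 = 9.4098.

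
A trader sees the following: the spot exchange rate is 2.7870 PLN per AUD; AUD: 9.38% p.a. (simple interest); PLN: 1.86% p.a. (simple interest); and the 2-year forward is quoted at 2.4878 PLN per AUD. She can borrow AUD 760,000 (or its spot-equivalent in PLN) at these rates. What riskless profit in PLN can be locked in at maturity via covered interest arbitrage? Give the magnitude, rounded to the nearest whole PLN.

PLN 48,515

T = 2 years.
Keep in AUD, deliver into the forward: 760,000·1.187600·2.4878 = PLN 2,245,428.57.
Swap to PLN now, deposit: 760,000·2.7870·1.037200 = PLN 2,196,914.06.
The quoted forward overvalues AUD, so borrow PLN, buy AUD at spot, deposit the AUD at 9.38%, and sell the proceeds forward at 2.4878.
Profit = 2,245,428.57 − 2,196,914.06 = PLN 48,515.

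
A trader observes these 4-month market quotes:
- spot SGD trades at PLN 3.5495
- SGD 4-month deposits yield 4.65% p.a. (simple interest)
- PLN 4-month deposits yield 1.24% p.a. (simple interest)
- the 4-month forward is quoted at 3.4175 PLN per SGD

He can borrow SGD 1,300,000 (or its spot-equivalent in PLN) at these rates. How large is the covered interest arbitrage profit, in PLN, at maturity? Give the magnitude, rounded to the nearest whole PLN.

PLN 121,810

T = 4/12 years.
Invest the SGD and cover forward: 1,300,000 × 1.015500 × 3.4175 = PLN 4,511,612.63.
Convert at spot and invest in PLN: 1,300,000 × 3.5495 × 1.004133333 = PLN 4,633,422.65.
The quoted forward undervalues SGD, so borrow SGD, convert to PLN at spot, deposit the PLN at 1.24%, and buy SGD forward at 3.4175 to cover the loan.
Profit = 4,633,422.65 − 4,511,612.63 = PLN 121,810.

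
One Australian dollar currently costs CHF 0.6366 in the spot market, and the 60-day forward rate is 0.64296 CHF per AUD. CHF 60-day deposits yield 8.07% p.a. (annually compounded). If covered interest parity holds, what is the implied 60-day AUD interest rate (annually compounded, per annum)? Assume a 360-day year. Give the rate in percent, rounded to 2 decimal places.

1.81%

T = 60/360 years.
CIP gives F = S · g_CHF/g_AUD, so g_CHF/g_AUD = 0.64296/0.6366 = 1.0099906.
The CHF side grows by (1 + 0.0807)^(60/360) = 1.0130188.
Hence g_AUD = 1.0029982.
r = 1.0029982^(360/60) − 1 = 0.018125 → 1.81%.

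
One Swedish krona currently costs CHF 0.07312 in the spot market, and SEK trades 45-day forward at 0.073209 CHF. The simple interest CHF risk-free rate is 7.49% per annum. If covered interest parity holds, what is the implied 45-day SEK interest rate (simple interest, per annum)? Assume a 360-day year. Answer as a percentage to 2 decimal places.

6.51%

T = 45/360 years.
F/S = 0.073209/0.07312 = 1.0012172 = (growth of CHF) / (growth of SEK).
The CHF side grows by 1 + 0.0749×45/360 = 1.0093625.
Hence g_SEK = 1.0081354.
r = (1.0081354 − 1)/(45/360) = 0.065083 → 6.51%.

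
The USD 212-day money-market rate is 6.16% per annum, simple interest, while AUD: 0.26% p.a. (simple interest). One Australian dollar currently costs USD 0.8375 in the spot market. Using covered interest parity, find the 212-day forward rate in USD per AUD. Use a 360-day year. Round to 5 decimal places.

0.86655

T = 212/360 years.
Growth of 1 USD over T: 1 + 0.0616×212/360 = 1.0362756.
AUD accumulates by 1 + 0.0026×212/360 = 1.0015311.
So F = 0.8375 × 1.0362756 / 1.0015311 = 0.8665540 (USD/AUD).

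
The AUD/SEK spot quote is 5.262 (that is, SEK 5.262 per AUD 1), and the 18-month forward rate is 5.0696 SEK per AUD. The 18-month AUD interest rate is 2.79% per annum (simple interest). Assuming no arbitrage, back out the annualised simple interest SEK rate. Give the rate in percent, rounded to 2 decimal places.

0.25%

T = 18/12 years.
CIP gives F = S · g_SEK/g_AUD, so g_SEK/g_AUD = 5.0696/5.262 = 0.9634360.
The AUD side grows by 1 + 0.0279×18/12 = 1.041850.
Hence g_SEK = 1.0037558.
r = (1.0037558 − 1)/(18/12) = 0.002504 → 0.25%.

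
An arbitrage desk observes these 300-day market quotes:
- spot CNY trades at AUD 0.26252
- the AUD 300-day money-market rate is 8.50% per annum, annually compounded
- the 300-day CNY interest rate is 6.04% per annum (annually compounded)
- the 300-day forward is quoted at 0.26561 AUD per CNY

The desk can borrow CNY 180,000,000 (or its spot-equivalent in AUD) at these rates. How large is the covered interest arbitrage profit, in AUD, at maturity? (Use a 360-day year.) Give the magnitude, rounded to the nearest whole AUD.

T = 300/360 years.
Keep in CNY, deliver into the forward: 180,000,000·1.0500857521·0.26561 = AUD 50,204,389.79.
Swap to AUD now, deposit: 180,000,000·0.26252·1.0703474576 = AUD 50,577,770.62.
The quoted forward undervalues CNY, so borrow CNY, convert to AUD at spot, deposit the AUD at 8.50%, and buy CNY forward at 0.26561 to cover the loan.
Profit = 50,577,770.62 − 50,204,389.79 = AUD 373,381.

AUD 373,381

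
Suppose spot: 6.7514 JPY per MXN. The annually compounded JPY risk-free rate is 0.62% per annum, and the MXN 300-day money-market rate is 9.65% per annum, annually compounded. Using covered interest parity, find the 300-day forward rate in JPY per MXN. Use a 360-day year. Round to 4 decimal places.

T = 300/360 years.
Growth of 1 JPY over T: (1 + 0.0062)^(300/360) = 1.005164.
MXN accumulates by (1 + 0.0965)^(300/360) = 1.0797931.
So F = 6.7514 × 1.005164 / 1.0797931 = 6.284782 (JPY/MXN).

6.2848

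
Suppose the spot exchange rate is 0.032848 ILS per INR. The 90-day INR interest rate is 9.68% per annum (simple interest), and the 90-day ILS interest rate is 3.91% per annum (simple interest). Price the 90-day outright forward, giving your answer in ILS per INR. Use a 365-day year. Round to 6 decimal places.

0.032392

T = 90/365 years.
Growth of 1 ILS over T: 1 + 0.0391×90/365 = 1.0096411.
INR growth factor: 1 + 0.0968×90/365 = 1.0238685.
CIP: F = S · (grow ILS)/(grow INR) = 0.032848 × 1.0096411/1.0238685 = 0.03239155 ILS per INR.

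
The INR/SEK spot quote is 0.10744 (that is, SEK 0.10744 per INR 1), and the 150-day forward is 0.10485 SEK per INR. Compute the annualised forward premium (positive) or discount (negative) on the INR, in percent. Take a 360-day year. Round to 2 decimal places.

-5.79%

T = 150/360 years.
Period premium: (0.10485 − 0.10744)/0.10744 = -0.0241065.
Per annum: -0.0241065 / (150/360) = -0.057856 = -5.79%.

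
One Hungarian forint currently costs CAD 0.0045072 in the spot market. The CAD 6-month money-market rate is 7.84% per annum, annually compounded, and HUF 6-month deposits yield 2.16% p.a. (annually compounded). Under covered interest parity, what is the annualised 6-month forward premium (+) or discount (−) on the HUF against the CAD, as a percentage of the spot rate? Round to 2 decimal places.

T = 6/12 years.
No-arbitrage forward: 0.0045072 × 1.0384604 / 1.0107423 = 0.0046308032 CAD/HUF.
(F − S)/S ÷ T = (0.0046308032 − 0.0045072)/0.0045072/(6/12) = 0.054847 → 5.48%.

+5.48%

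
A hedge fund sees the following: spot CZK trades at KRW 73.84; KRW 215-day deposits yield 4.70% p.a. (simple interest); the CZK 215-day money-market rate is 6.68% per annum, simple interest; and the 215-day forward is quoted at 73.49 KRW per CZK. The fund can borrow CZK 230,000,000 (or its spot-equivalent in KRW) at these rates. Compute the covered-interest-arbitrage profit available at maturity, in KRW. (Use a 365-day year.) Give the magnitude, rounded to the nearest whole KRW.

T = 215/365 years.
Route A — deposit CZK, sell forward: 230,000,000 × 1.039347945205 × 73.49 = KRW 17,567,786,513.42.
Route B — convert at spot, deposit KRW: 230,000,000 × 73.84 × 1.027684931507 = KRW 17,453,378,728.77.
The quoted forward overvalues CZK, so borrow KRW, buy CZK at spot, deposit the CZK at 6.68%, and sell the proceeds forward at 73.49.
Profit = 17,567,786,513.42 − 17,453,378,728.77 = KRW 114,407,785.

KRW 114,407,785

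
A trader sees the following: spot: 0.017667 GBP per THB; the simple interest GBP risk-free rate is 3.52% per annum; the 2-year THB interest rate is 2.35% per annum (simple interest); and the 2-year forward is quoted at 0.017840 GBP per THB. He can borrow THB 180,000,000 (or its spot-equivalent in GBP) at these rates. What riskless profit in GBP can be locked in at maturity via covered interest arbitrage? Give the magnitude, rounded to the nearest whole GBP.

GBP 41,810

T = 2 years.
Route A — deposit THB, sell forward: 180,000,000 × 1.047000 × 0.017840 = GBP 3,362,126.40.
Route B — convert at spot, deposit GBP: 180,000,000 × 0.017667 × 1.070400 = GBP 3,403,936.22.
The quoted forward undervalues THB, so borrow THB, convert to GBP at spot, deposit the GBP at 3.52%, and buy THB forward at 0.017840 to cover the loan.
Arbitrage profit = |3,362,126.40 − 3,403,936.22| = GBP 41,810.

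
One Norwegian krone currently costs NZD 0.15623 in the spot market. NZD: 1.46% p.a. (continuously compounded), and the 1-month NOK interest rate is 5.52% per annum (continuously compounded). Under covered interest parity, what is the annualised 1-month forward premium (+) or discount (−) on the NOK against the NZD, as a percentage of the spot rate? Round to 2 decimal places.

T = 1/12 years.
CIP forward (NZD per NOK) = 0.15623 × 1.0012174/1.0046106 = 0.15570231.
(F − S)/S ÷ T = (0.15570231 − 0.15623)/0.15623/(1/12) = -0.040532 → -4.05%.

-4.05%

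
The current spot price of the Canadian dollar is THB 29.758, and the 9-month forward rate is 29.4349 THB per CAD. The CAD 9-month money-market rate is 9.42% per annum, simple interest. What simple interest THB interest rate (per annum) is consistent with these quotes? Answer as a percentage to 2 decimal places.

7.87%

T = 9/12 years.
By CIP, F/S equals the THB-to-CAD growth ratio: 29.4349/29.758 = 0.9891424.
CAD growth factor: 1 + 0.0942×9/12 = 1.070650.
Hence g_THB = 1.0590253.
r = (1.0590253 − 1)/(9/12) = 0.078700 → 7.87%.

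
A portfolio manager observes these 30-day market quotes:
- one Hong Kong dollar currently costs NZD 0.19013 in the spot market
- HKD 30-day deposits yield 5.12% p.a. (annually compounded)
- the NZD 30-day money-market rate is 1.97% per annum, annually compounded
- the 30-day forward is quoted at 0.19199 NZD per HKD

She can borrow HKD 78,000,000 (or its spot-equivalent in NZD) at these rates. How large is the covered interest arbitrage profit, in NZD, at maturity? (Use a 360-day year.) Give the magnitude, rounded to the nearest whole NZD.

NZD 183,393

T = 30/360 years.
Keep in HKD, deliver into the forward: 78,000,000·1.0041696998·0.19199 = NZD 15,037,662.17.
Swap to NZD now, deposit: 78,000,000·0.19013·1.0016270277 = NZD 14,854,269.05.
The quoted forward overvalues HKD, so borrow NZD, buy HKD at spot, deposit the HKD at 5.12%, and sell the proceeds forward at 0.19199.
Arbitrage profit = |15,037,662.17 − 14,854,269.05| = NZD 183,393.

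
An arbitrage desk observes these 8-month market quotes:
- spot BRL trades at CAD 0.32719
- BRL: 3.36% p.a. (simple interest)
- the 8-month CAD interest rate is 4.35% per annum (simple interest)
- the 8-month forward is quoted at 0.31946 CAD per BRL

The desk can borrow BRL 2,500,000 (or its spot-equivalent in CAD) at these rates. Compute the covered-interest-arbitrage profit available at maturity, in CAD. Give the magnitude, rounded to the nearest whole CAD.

CAD 25,157

T = 8/12 years.
Invest the BRL and cover forward: 2,500,000 × 1.022400 × 0.31946 = CAD 816,539.76.
Convert at spot and invest in CAD: 2,500,000 × 0.32719 × 1.029000 = CAD 841,696.28.
The quoted forward undervalues BRL, so borrow BRL, convert to CAD at spot, deposit the CAD at 4.35%, and buy BRL forward at 0.31946 to cover the loan.
The gap between the two covered legs is CAD 25,157.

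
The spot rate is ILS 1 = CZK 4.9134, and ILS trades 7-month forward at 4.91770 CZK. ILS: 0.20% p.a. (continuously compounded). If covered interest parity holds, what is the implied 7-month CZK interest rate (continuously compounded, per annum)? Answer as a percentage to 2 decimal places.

T = 7/12 years.
F/S = 4.9177/4.9134 = 1.0008752 = (growth of CZK) / (growth of ILS).
The ILS side grows by e^(0.0020×7/12) = 1.0011673.
So the CZK growth factor = 1.0020435.
Take logs: ln 1.0020435 / (7/12) = 0.003500, so 0.35%.

0.35%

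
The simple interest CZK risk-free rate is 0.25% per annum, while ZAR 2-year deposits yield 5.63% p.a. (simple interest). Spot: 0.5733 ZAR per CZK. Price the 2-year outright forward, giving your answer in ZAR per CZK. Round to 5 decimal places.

0.63468

T = 2 years.
ZAR growth factor: 1 + 0.0563×2 = 1.112600.
CZK accumulates by 1 + 0.0025×2 = 1.005000.
CIP: F = S · (grow ZAR)/(grow CZK) = 0.5733 × 1.112600/1.005000 = 0.6346802 ZAR per CZK.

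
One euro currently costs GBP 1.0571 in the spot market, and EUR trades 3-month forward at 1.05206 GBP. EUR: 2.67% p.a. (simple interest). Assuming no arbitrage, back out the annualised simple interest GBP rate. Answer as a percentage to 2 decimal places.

T = 3/12 years.
F/S = 1.05206/1.0571 = 0.9952322 = (growth of GBP) / (growth of EUR).
The EUR side grows by 1 + 0.0267×3/12 = 1.006675.
That pins the GBP growth at 1.0018754.
r = (1.0018754 − 1)/(3/12) = 0.007502 → 0.75%.

0.75%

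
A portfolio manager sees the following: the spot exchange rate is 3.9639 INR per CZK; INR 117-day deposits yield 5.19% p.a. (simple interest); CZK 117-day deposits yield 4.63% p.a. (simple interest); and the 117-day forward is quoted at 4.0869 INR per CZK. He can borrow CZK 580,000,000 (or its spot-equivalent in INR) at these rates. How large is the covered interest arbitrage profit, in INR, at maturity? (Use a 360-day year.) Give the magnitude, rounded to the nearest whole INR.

INR 68,229,196

T = 117/360 years.
Invest the CZK and cover forward: 580,000,000 × 1.0150475 × 4.0869 = INR 2,406,070,624.10.
Convert at spot and invest in INR: 580,000,000 × 3.9639 × 1.0168675 = INR 2,337,841,428.29.
The quoted forward overvalues CZK, so borrow INR, buy CZK at spot, deposit the CZK at 4.63%, and sell the proceeds forward at 4.0869.
The gap between the two covered legs is INR 68,229,196.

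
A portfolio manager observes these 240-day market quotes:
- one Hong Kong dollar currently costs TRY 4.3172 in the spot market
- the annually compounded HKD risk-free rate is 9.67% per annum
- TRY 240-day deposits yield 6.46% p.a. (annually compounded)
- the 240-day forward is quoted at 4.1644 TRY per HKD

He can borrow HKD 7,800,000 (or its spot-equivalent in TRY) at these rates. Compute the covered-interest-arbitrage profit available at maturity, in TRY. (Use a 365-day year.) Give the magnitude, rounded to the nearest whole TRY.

TRY 574,282

T = 240/365 years.
Invest the HKD and cover forward: 7,800,000 × 1.0625738653 × 4.1644 = TRY 34,514,864.32.
Convert at spot and invest in TRY: 7,800,000 × 4.3172 × 1.0420199401 = TRY 35,089,146.19.
The quoted forward undervalues HKD, so borrow HKD, convert to TRY at spot, deposit the TRY at 6.46%, and buy HKD forward at 4.1644 to cover the loan.
Arbitrage profit = |34,514,864.32 − 35,089,146.19| = TRY 574,282.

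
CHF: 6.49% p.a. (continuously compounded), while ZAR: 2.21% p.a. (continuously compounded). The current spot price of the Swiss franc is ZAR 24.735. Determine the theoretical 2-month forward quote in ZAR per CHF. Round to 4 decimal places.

24.5592

T = 2/12 years.
ZAR growth factor: e^(0.0221×2/12) = 1.00369013.
Growth of 1 CHF over T: e^(0.0649×2/12) = 1.01087538.
CIP: F = S · (grow ZAR)/(grow CHF) = 24.735 × 1.00369013/1.01087538 = 24.559185 ZAR per CHF.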